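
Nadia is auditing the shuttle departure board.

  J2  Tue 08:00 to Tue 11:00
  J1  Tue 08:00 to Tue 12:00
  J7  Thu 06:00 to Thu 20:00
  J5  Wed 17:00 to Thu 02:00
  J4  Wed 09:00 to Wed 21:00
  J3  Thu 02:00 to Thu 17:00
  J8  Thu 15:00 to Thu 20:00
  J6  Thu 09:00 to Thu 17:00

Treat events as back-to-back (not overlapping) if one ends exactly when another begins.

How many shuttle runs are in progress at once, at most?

Sweep the timeline, counting +1 at each start and −1 at each end (ends before starts at a tie):
Tue 08:00 start J1 → 1
Tue 08:00 start J2 → 2
Tue 11:00 end J2 → 1
Tue 12:00 end J1 → 0
Wed 09:00 start J4 → 1
Wed 17:00 start J5 → 2
Wed 21:00 end J4 → 1
Thu 02:00 end J5 → 0
Thu 02:00 start J3 → 1
Thu 06:00 start J7 → 2
Thu 09:00 start J6 → 3
Thu 15:00 start J8 → 4
Thu 17:00 end J3 → 3
Thu 17:00 end J6 → 2
Thu 20:00 end J7 → 1
Thu 20:00 end J8 → 0
Peak is 4, at Thu 15:00 (J3, J6, J7, J8).

4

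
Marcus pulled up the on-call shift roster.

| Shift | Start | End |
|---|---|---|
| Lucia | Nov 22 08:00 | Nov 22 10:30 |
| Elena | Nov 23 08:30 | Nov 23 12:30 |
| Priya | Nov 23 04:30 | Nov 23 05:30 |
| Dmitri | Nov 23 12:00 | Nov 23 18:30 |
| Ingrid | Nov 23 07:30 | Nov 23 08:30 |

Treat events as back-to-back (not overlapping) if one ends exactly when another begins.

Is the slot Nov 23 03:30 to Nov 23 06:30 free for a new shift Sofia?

Lucia: ends Nov 22 10:30 at or before Sofia starts Nov 23 03:30 → clear.
Priya: starts Nov 23 04:30 before Sofia ends Nov 23 06:30, and ends Nov 23 05:30 after Sofia starts Nov 23 03:30 → overlap.
Ingrid: starts Nov 23 07:30 at or after Sofia ends Nov 23 06:30 → clear.
Elena: starts Nov 23 08:30 at or after Sofia ends Nov 23 06:30 → clear.
Dmitri: starts Nov 23 12:00 at or after Sofia ends Nov 23 06:30 → clear.
Sofia overlaps Priya.

No — it overlaps Priya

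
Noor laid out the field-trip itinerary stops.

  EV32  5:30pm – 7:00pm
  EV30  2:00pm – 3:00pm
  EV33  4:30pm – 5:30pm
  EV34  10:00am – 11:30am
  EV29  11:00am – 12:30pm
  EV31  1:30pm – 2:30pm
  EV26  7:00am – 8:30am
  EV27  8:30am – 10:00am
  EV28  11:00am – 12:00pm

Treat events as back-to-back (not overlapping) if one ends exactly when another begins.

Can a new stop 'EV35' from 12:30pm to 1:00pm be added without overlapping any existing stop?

EV26: ends 8:30am at or before EV35 starts 12:30pm → clear.
EV27: ends 10:00am at or before EV35 starts 12:30pm → clear.
EV34: ends 11:30am at or before EV35 starts 12:30pm → clear.
EV28: ends 12:00pm at or before EV35 starts 12:30pm → clear.
EV29: ends 12:30pm at or before EV35 starts 12:30pm → clear.
EV31: starts 1:30pm at or after EV35 ends 1:00pm → clear.
EV30: starts 2:00pm at or after EV35 ends 1:00pm → clear.
EV33: starts 4:30pm at or after EV35 ends 1:00pm → clear.
EV32: starts 5:30pm at or after EV35 ends 1:00pm → clear.

Yes — the slot is free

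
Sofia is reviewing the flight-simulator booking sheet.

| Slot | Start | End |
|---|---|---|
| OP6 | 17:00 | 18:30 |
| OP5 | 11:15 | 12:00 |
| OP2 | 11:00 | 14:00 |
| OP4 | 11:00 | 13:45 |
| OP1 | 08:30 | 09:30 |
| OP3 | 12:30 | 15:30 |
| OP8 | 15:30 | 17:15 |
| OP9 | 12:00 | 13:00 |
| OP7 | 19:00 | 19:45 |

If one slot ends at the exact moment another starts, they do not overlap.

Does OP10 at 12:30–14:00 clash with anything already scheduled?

Yes — it overlaps OP2, OP3, OP4, OP9

OP1: ends 09:30 at or before OP10 starts 12:30 → clear.
OP2: starts 11:00 before OP10 ends 14:00, and ends 14:00 after OP10 starts 12:30 → overlap.
OP4: starts 11:00 before OP10 ends 14:00, and ends 13:45 after OP10 starts 12:30 → overlap.
OP5: ends 12:00 at or before OP10 starts 12:30 → clear.
OP9: starts 12:00 before OP10 ends 14:00, and ends 13:00 after OP10 starts 12:30 → overlap.
OP3: starts 12:30 before OP10 ends 14:00, and ends 15:30 after OP10 starts 12:30 → overlap.
OP8: starts 15:30 at or after OP10 ends 14:00 → clear.
OP6: starts 17:00 at or after OP10 ends 14:00 → clear.
OP7: starts 19:00 at or after OP10 ends 14:00 → clear.
OP10 overlaps OP2, OP3, OP4, OP9.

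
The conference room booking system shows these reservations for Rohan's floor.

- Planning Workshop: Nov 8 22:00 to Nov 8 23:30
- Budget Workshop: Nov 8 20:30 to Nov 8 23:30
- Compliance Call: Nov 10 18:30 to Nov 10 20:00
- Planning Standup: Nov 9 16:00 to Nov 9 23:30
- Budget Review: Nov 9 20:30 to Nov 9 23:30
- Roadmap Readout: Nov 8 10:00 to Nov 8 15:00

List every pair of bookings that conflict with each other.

Budget Review & Planning Standup, Budget Workshop & Planning Workshop

Sorted by start: Roadmap Readout, Budget Workshop, Planning Workshop, Planning Standup, Budget Review, Compliance Call.
Budget Workshop starts after Roadmap Readout ends; Roadmap Readout is clear from here.
Planning Workshop starts before Budget Workshop ends → Budget Workshop and Planning Workshop overlap.
Planning Standup starts after Budget Workshop ends; Budget Workshop is clear from here.
Planning Standup starts after Planning Workshop ends; Planning Workshop is clear from here.
Budget Review starts before Planning Standup ends → Planning Standup and Budget Review overlap.
Compliance Call starts after Planning Standup ends.
Compliance Call starts after Budget Review ends.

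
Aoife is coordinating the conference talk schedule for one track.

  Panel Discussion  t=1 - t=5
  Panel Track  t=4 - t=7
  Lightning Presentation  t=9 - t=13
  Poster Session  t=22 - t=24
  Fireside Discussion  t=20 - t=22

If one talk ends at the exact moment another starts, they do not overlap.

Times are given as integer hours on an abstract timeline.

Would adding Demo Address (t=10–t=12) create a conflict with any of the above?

Yes — it overlaps Lightning Presentation

Panel Discussion: ends t=5 at or before Demo Address starts t=10 → clear.
Panel Track: ends t=7 at or before Demo Address starts t=10 → clear.
Lightning Presentation: starts t=9 before Demo Address ends t=12, and ends t=13 after Demo Address starts t=10 → overlap.
Fireside Discussion: starts t=20 at or after Demo Address ends t=12 → clear.
Poster Session: starts t=22 at or after Demo Address ends t=12 → clear.
Demo Address overlaps Lightning Presentation.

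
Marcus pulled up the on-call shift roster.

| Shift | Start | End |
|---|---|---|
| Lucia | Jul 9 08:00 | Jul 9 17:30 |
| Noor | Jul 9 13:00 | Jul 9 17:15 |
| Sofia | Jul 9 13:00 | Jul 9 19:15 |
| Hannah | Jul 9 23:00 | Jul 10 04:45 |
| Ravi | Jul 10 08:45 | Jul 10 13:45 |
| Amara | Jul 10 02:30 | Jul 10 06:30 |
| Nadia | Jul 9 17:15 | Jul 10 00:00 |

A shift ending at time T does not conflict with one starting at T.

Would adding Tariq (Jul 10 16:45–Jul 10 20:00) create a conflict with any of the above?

No — it doesn't clash with anything

Lucia: ends Jul 9 17:30 at or before Tariq starts Jul 10 16:45 → clear.
Noor: ends Jul 9 17:15 at or before Tariq starts Jul 10 16:45 → clear.
Sofia: ends Jul 9 19:15 at or before Tariq starts Jul 10 16:45 → clear.
Nadia: ends Jul 10 00:00 at or before Tariq starts Jul 10 16:45 → clear.
Hannah: ends Jul 10 04:45 at or before Tariq starts Jul 10 16:45 → clear.
Amara: ends Jul 10 06:30 at or before Tariq starts Jul 10 16:45 → clear.
Ravi: ends Jul 10 13:45 at or before Tariq starts Jul 10 16:45 → clear.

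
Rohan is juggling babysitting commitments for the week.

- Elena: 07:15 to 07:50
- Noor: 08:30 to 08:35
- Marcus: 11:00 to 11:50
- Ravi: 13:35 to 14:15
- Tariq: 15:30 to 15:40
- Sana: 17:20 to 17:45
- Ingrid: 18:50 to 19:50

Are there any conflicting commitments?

No

Sorted by start: Elena, Noor, Marcus, Ravi, Tariq, Sana, Ingrid.
Noor starts after Elena ends; Elena is clear from here.
Marcus starts after Noor ends; Noor is clear from here.
Ravi starts after Marcus ends; Marcus is clear from here.
Tariq starts after Ravi ends; Ravi is clear from here.
Sana starts after Tariq ends; Tariq is clear from here.
Ingrid starts after Sana ends.
Every pair is clear; the schedule has no overlaps.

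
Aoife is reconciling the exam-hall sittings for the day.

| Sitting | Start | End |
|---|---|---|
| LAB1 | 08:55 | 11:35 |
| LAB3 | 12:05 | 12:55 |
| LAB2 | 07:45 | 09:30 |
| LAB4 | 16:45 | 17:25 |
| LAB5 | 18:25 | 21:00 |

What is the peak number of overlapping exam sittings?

2

Sort all start/end points and keep a running count:
07:45 start LAB2 → 1
08:55 start LAB1 → 2
09:30 end LAB2 → 1
11:35 end LAB1 → 0
12:05 start LAB3 → 1
12:55 end LAB3 → 0
16:45 start LAB4 → 1
17:25 end LAB4 → 0
18:25 start LAB5 → 1
21:00 end LAB5 → 0
Peak is 2, at 08:55 (LAB1, LAB2).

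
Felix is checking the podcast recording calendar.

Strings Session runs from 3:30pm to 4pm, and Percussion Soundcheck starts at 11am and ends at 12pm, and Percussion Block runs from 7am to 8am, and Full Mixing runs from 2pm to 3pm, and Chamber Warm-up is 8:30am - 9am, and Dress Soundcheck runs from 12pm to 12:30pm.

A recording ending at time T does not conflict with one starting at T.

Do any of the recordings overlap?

Two intervals overlap when each starts before the other ends.
Sorted by start: Percussion Block, Chamber Warm-up, Percussion Soundcheck, Dress Soundcheck, Full Mixing, Strings Session.
Chamber Warm-up starts after Percussion Block ends, so nothing later overlaps Percussion Block either.
Percussion Soundcheck starts after Chamber Warm-up ends, so nothing later overlaps Chamber Warm-up either.
Dress Soundcheck starts exactly when Percussion Soundcheck ends (back-to-back, no overlap), so nothing later overlaps Percussion Soundcheck either.
Full Mixing starts after Dress Soundcheck ends, so nothing later overlaps Dress Soundcheck either.
Strings Session starts after Full Mixing ends.
Every pair is clear; the schedule has no overlaps.

No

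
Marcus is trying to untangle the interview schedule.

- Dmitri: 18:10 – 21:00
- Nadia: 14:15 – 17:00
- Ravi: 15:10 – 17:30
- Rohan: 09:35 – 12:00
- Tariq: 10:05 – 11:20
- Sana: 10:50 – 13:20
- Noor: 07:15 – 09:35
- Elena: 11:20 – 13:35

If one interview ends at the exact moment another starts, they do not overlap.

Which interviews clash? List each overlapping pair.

Elena & Rohan, Elena & Sana, Nadia & Ravi, Rohan & Sana, Rohan & Tariq, Sana & Tariq

Two intervals overlap when each starts before the other ends.
Sorted by start: Noor, Rohan, Tariq, Sana, Elena, Nadia, Ravi, Dmitri.
Rohan starts exactly when Noor ends (back-to-back, no overlap), so Noor has no further overlaps.
Tariq starts before Rohan ends → Rohan and Tariq overlap.
Sana starts before Rohan ends → Rohan and Sana overlap.
Elena starts before Rohan ends → Rohan and Elena overlap.
Nadia starts after Rohan ends, so Rohan has no further overlaps.
Sana starts before Tariq ends → Tariq and Sana overlap.
Elena starts exactly when Tariq ends (back-to-back, no overlap), so Tariq has no further overlaps.
Elena starts before Sana ends → Sana and Elena overlap.
Nadia starts after Sana ends, so Sana has no further overlaps.
Nadia starts after Elena ends, so Elena has no further overlaps.
Ravi starts before Nadia ends → Nadia and Ravi overlap.
Dmitri starts after Nadia ends.
Dmitri starts after Ravi ends.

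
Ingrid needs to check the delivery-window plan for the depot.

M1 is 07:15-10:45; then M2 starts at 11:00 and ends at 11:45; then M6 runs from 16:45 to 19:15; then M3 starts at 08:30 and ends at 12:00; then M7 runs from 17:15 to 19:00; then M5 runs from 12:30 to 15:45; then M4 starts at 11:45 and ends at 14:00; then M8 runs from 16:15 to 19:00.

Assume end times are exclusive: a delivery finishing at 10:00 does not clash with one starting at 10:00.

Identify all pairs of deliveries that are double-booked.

M1 & M3, M2 & M3, M3 & M4, M4 & M5, M6 & M7, M6 & M8, M7 & M8

Check each pair: they overlap iff neither finishes before the other starts.
Sorted by start: M1, M3, M2, M4, M5, M8, M6, M7.
M3 starts before M1 ends → M1 and M3 overlap.
M2 starts after M1 ends — done with M1.
M2 starts before M3 ends → M3 and M2 overlap.
M4 starts before M3 ends → M3 and M4 overlap.
M5 starts after M3 ends — done with M3.
M4 starts exactly when M2 ends (back-to-back, no overlap) — done with M2.
M5 starts before M4 ends → M4 and M5 overlap.
M8 starts after M4 ends — done with M4.
M8 starts after M5 ends — done with M5.
M6 starts before M8 ends → M8 and M6 overlap.
M7 starts before M8 ends → M8 and M7 overlap.
M7 starts before M6 ends → M6 and M7 overlap.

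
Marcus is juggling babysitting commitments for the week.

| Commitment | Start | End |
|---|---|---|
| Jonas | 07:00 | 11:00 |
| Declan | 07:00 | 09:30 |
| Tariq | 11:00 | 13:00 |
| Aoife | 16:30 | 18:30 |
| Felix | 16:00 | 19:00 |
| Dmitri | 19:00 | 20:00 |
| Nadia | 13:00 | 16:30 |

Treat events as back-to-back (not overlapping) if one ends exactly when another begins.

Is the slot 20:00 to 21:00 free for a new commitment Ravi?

Yes — the slot is free

Jonas: ends 11:00 at or before Ravi starts 20:00 → clear.
Declan: ends 09:30 at or before Ravi starts 20:00 → clear.
Tariq: ends 13:00 at or before Ravi starts 20:00 → clear.
Nadia: ends 16:30 at or before Ravi starts 20:00 → clear.
Felix: ends 19:00 at or before Ravi starts 20:00 → clear.
Aoife: ends 18:30 at or before Ravi starts 20:00 → clear.
Dmitri: ends 20:00 at or before Ravi starts 20:00 → clear.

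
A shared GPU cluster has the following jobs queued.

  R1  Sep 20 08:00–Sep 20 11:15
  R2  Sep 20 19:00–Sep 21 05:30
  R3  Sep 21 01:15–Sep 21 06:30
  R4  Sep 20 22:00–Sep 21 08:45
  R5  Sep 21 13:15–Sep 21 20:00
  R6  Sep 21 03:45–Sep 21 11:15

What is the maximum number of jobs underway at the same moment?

Sort all start/end points and keep a running count:
Sep 20 08:00 start R1 → 1
Sep 20 11:15 end R1 → 0
Sep 20 19:00 start R2 → 1
Sep 20 22:00 start R4 → 2
Sep 21 01:15 start R3 → 3
Sep 21 03:45 start R6 → 4
Sep 21 05:30 end R2 → 3
Sep 21 06:30 end R3 → 2
Sep 21 08:45 end R4 → 1
Sep 21 11:15 end R6 → 0
Sep 21 13:15 start R5 → 1
Sep 21 20:00 end R5 → 0
Peak is 4, at Sep 21 03:45 (R2, R3, R4, R6).

4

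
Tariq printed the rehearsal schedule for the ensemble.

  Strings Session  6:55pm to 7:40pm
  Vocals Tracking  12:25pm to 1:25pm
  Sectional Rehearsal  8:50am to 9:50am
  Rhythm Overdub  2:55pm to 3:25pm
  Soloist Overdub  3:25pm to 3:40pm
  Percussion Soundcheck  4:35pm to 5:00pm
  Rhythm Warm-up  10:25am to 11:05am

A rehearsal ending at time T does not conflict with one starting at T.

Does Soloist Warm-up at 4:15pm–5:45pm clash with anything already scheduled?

Sectional Rehearsal: ends 9:50am at or before Soloist Warm-up starts 4:15pm → clear.
Rhythm Warm-up: ends 11:05am at or before Soloist Warm-up starts 4:15pm → clear.
Vocals Tracking: ends 1:25pm at or before Soloist Warm-up starts 4:15pm → clear.
Rhythm Overdub: ends 3:25pm at or before Soloist Warm-up starts 4:15pm → clear.
Soloist Overdub: ends 3:40pm at or before Soloist Warm-up starts 4:15pm → clear.
Percussion Soundcheck: starts 4:35pm before Soloist Warm-up ends 5:45pm, and ends 5:00pm after Soloist Warm-up starts 4:15pm → overlap.
Strings Session: starts 6:55pm at or after Soloist Warm-up ends 5:45pm → clear.
Soloist Warm-up overlaps Percussion Soundcheck.

Yes — it overlaps Percussion Soundcheck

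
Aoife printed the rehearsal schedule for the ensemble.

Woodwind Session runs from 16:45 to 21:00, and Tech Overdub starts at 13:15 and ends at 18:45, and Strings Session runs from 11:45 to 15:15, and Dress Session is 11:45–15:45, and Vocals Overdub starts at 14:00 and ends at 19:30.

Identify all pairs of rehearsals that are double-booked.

Dress Session & Strings Session, Dress Session & Tech Overdub, Dress Session & Vocals Overdub, Strings Session & Tech Overdub, Strings Session & Vocals Overdub, Tech Overdub & Vocals Overdub, Tech Overdub & Woodwind Session, Vocals Overdub & Woodwind Session

Two intervals overlap when each starts before the other ends.
Sorted by start: Strings Session, Dress Session, Tech Overdub, Vocals Overdub, Woodwind Session.
Dress Session starts before Strings Session ends → Strings Session and Dress Session overlap.
Tech Overdub starts before Strings Session ends → Strings Session and Tech Overdub overlap.
Vocals Overdub starts before Strings Session ends → Strings Session and Vocals Overdub overlap.
Woodwind Session starts after Strings Session ends.
Tech Overdub starts before Dress Session ends → Dress Session and Tech Overdub overlap.
Vocals Overdub starts before Dress Session ends → Dress Session and Vocals Overdub overlap.
Woodwind Session starts after Dress Session ends.
Vocals Overdub starts before Tech Overdub ends → Tech Overdub and Vocals Overdub overlap.
Woodwind Session starts before Tech Overdub ends → Tech Overdub and Woodwind Session overlap.
Woodwind Session starts before Vocals Overdub ends → Vocals Overdub and Woodwind Session overlap.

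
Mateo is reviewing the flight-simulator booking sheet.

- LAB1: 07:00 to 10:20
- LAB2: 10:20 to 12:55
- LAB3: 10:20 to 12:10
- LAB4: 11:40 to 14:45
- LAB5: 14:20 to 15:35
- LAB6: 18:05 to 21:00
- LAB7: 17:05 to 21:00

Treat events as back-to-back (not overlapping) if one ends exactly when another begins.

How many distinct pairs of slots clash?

5

Sorted by start: LAB1, LAB2, LAB3, LAB4, LAB5, LAB7, LAB6.
LAB2 starts exactly when LAB1 ends (back-to-back, no overlap) — done with LAB1.
LAB3 starts before LAB2 ends → LAB2 and LAB3 overlap.
LAB4 starts before LAB2 ends → LAB2 and LAB4 overlap.
LAB5 starts after LAB2 ends — done with LAB2.
LAB4 starts before LAB3 ends → LAB3 and LAB4 overlap.
LAB5 starts after LAB3 ends — done with LAB3.
LAB5 starts before LAB4 ends → LAB4 and LAB5 overlap.
LAB7 starts after LAB4 ends — done with LAB4.
LAB7 starts after LAB5 ends — done with LAB5.
LAB6 starts before LAB7 ends → LAB7 and LAB6 overlap.
Overlapping pairs: LAB2 & LAB3, LAB2 & LAB4, LAB3 & LAB4, LAB4 & LAB5, LAB6 & LAB7 — 5 in total.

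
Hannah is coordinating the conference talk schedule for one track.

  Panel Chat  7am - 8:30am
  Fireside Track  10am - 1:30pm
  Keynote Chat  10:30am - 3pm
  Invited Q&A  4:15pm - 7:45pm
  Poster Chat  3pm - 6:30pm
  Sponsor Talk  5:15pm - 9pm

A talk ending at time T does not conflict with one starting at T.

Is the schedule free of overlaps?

Check each pair: they overlap iff neither finishes before the other starts.
Sorted by start: Panel Chat, Fireside Track, Keynote Chat, Poster Chat, Invited Q&A, Sponsor Talk.
Fireside Track starts after Panel Chat ends — done with Panel Chat.
Keynote Chat starts before Fireside Track ends → Fireside Track and Keynote Chat overlap.
That's a conflict, so the schedule is not conflict-free.

No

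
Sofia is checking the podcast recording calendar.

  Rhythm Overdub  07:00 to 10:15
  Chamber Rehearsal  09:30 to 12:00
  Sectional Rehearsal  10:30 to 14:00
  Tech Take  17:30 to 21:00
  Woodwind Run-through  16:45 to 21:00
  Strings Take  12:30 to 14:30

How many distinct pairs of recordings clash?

4

Check each pair: they overlap iff neither finishes before the other starts.
Sorted by start: Rhythm Overdub, Chamber Rehearsal, Sectional Rehearsal, Strings Take, Woodwind Run-through, Tech Take.
Chamber Rehearsal starts before Rhythm Overdub ends → Rhythm Overdub and Chamber Rehearsal overlap.
Sectional Rehearsal starts after Rhythm Overdub ends — done with Rhythm Overdub.
Sectional Rehearsal starts before Chamber Rehearsal ends → Chamber Rehearsal and Sectional Rehearsal overlap.
Strings Take starts after Chamber Rehearsal ends — done with Chamber Rehearsal.
Strings Take starts before Sectional Rehearsal ends → Sectional Rehearsal and Strings Take overlap.
Woodwind Run-through starts after Sectional Rehearsal ends — done with Sectional Rehearsal.
Woodwind Run-through starts after Strings Take ends — done with Strings Take.
Tech Take starts before Woodwind Run-through ends → Woodwind Run-through and Tech Take overlap.
Overlapping pairs: Chamber Rehearsal & Rhythm Overdub, Chamber Rehearsal & Sectional Rehearsal, Sectional Rehearsal & Strings Take, Tech Take & Woodwind Run-through — 4 in total.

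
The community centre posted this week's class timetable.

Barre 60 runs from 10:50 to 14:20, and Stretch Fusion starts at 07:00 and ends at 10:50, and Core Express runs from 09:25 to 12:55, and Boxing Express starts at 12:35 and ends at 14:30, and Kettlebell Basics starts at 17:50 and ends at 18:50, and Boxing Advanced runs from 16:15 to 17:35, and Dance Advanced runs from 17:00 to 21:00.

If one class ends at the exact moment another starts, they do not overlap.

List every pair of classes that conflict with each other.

Sorted by start: Stretch Fusion, Core Express, Barre 60, Boxing Express, Boxing Advanced, Dance Advanced, Kettlebell Basics.
Core Express starts before Stretch Fusion ends → Stretch Fusion and Core Express overlap.
Barre 60 starts exactly when Stretch Fusion ends (back-to-back, no overlap), so Stretch Fusion has no further overlaps.
Barre 60 starts before Core Express ends → Core Express and Barre 60 overlap.
Boxing Express starts before Core Express ends → Core Express and Boxing Express overlap.
Boxing Advanced starts after Core Express ends, so Core Express has no further overlaps.
Boxing Express starts before Barre 60 ends → Barre 60 and Boxing Express overlap.
Boxing Advanced starts after Barre 60 ends, so Barre 60 has no further overlaps.
Boxing Advanced starts after Boxing Express ends, so Boxing Express has no further overlaps.
Dance Advanced starts before Boxing Advanced ends → Boxing Advanced and Dance Advanced overlap.
Kettlebell Basics starts after Boxing Advanced ends.
Kettlebell Basics starts before Dance Advanced ends → Dance Advanced and Kettlebell Basics overlap.

Barre 60 & Boxing Express, Barre 60 & Core Express, Boxing Advanced & Dance Advanced, Boxing Express & Core Express, Core Express & Stretch Fusion, Dance Advanced & Kettlebell Basics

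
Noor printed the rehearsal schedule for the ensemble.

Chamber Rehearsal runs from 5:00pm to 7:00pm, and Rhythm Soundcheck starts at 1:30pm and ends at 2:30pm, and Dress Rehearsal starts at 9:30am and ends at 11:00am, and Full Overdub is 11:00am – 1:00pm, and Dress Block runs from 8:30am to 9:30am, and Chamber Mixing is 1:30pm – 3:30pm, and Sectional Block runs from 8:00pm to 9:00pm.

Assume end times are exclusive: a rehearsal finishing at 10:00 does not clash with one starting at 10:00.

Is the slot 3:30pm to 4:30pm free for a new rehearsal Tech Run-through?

Yes — the slot is free

Dress Block: ends 9:30am at or before Tech Run-through starts 3:30pm → clear.
Dress Rehearsal: ends 11:00am at or before Tech Run-through starts 3:30pm → clear.
Full Overdub: ends 1:00pm at or before Tech Run-through starts 3:30pm → clear.
Rhythm Soundcheck: ends 2:30pm at or before Tech Run-through starts 3:30pm → clear.
Chamber Mixing: ends 3:30pm at or before Tech Run-through starts 3:30pm → clear.
Chamber Rehearsal: starts 5:00pm at or after Tech Run-through ends 4:30pm → clear.
Sectional Block: starts 8:00pm at or after Tech Run-through ends 4:30pm → clear.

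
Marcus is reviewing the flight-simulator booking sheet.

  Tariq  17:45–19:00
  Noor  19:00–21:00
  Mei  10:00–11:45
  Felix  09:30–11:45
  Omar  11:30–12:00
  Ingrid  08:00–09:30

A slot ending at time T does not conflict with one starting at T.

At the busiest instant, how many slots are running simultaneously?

3

Sweep the timeline, counting +1 at each start and −1 at each end (ends before starts at a tie):
08:00 start Ingrid → 1
09:30 end Ingrid → 0
09:30 start Felix → 1
10:00 start Mei → 2
11:30 start Omar → 3
11:45 end Felix → 2
11:45 end Mei → 1
12:00 end Omar → 0
17:45 start Tariq → 1
19:00 end Tariq → 0
19:00 start Noor → 1
21:00 end Noor → 0
Peak is 3, at 11:30 (Felix, Mei, Omar).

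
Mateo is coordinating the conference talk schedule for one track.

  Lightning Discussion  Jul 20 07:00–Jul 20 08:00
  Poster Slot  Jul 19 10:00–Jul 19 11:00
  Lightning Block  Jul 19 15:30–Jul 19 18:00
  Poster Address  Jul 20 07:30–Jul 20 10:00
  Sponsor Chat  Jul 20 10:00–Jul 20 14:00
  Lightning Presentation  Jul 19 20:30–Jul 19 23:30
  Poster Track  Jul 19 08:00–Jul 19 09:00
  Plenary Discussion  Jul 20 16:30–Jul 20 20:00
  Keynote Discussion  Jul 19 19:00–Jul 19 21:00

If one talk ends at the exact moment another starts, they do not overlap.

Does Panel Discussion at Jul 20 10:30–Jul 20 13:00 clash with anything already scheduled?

Poster Track: ends Jul 19 09:00 at or before Panel Discussion starts Jul 20 10:30 → clear.
Poster Slot: ends Jul 19 11:00 at or before Panel Discussion starts Jul 20 10:30 → clear.
Lightning Block: ends Jul 19 18:00 at or before Panel Discussion starts Jul 20 10:30 → clear.
Keynote Discussion: ends Jul 19 21:00 at or before Panel Discussion starts Jul 20 10:30 → clear.
Lightning Presentation: ends Jul 19 23:30 at or before Panel Discussion starts Jul 20 10:30 → clear.
Lightning Discussion: ends Jul 20 08:00 at or before Panel Discussion starts Jul 20 10:30 → clear.
Poster Address: ends Jul 20 10:00 at or before Panel Discussion starts Jul 20 10:30 → clear.
Sponsor Chat: starts Jul 20 10:00 before Panel Discussion ends Jul 20 13:00, and ends Jul 20 14:00 after Panel Discussion starts Jul 20 10:30 → overlap.
Plenary Discussion: starts Jul 20 16:30 at or after Panel Discussion ends Jul 20 13:00 → clear.
Panel Discussion overlaps Sponsor Chat.

Yes — it overlaps Sponsor Chat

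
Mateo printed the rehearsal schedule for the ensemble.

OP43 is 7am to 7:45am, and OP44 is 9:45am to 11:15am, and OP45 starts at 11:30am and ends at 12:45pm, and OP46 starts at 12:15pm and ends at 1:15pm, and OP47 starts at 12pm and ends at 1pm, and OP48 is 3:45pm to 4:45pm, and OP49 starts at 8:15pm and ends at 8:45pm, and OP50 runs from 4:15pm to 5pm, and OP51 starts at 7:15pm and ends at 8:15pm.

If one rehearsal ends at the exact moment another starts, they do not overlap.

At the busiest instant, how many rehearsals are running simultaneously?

3

Sweep the timeline, counting +1 at each start and −1 at each end (ends before starts at a tie):
7am start OP43 → 1
7:45am end OP43 → 0
9:45am start OP44 → 1
11:15am end OP44 → 0
11:30am start OP45 → 1
12pm start OP47 → 2
12:15pm start OP46 → 3
12:45pm end OP45 → 2
1pm end OP47 → 1
1:15pm end OP46 → 0
3:45pm start OP48 → 1
4:15pm start OP50 → 2
4:45pm end OP48 → 1
5pm end OP50 → 0
7:15pm start OP51 → 1
8:15pm end OP51 → 0
8:15pm start OP49 → 1
8:45pm end OP49 → 0
Peak is 3, at 12:15pm (OP45, OP46, OP47).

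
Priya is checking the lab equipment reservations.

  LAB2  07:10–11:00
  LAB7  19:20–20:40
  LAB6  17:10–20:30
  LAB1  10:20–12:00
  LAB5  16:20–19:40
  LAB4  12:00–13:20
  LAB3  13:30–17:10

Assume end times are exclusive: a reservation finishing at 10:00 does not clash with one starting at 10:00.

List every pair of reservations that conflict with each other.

Sorted by start: LAB2, LAB1, LAB4, LAB3, LAB5, LAB6, LAB7.
LAB1 starts before LAB2 ends → LAB2 and LAB1 overlap.
LAB4 starts after LAB2 ends, so nothing later overlaps LAB2 either.
LAB4 starts exactly when LAB1 ends (back-to-back, no overlap), so nothing later overlaps LAB1 either.
LAB3 starts after LAB4 ends, so nothing later overlaps LAB4 either.
LAB5 starts before LAB3 ends → LAB3 and LAB5 overlap.
LAB6 starts exactly when LAB3 ends (back-to-back, no overlap), so nothing later overlaps LAB3 either.
LAB6 starts before LAB5 ends → LAB5 and LAB6 overlap.
LAB7 starts before LAB5 ends → LAB5 and LAB7 overlap.
LAB7 starts before LAB6 ends → LAB6 and LAB7 overlap.

LAB1 & LAB2, LAB3 & LAB5, LAB5 & LAB6, LAB5 & LAB7, LAB6 & LAB7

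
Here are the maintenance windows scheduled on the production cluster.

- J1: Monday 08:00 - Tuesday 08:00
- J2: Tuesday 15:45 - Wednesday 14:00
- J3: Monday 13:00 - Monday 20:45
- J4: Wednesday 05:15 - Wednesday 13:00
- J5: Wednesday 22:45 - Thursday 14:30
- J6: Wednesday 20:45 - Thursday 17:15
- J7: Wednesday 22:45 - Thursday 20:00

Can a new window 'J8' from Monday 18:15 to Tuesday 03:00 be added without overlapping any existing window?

No — it overlaps J1, J3

J1: starts Monday 08:00 before J8 ends Tuesday 03:00, and ends Tuesday 08:00 after J8 starts Monday 18:15 → overlap.
J3: starts Monday 13:00 before J8 ends Tuesday 03:00, and ends Monday 20:45 after J8 starts Monday 18:15 → overlap.
J2: starts Tuesday 15:45 at or after J8 ends Tuesday 03:00 → clear.
J4: starts Wednesday 05:15 at or after J8 ends Tuesday 03:00 → clear.
J6: starts Wednesday 20:45 at or after J8 ends Tuesday 03:00 → clear.
J5: starts Wednesday 22:45 at or after J8 ends Tuesday 03:00 → clear.
J7: starts Wednesday 22:45 at or after J8 ends Tuesday 03:00 → clear.
J8 overlaps J1, J3.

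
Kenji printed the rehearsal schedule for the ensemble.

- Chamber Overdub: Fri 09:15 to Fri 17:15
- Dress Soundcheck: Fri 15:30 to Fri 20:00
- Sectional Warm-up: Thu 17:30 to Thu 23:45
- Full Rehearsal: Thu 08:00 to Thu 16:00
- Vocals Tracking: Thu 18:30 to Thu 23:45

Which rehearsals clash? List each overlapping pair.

Chamber Overdub & Dress Soundcheck, Sectional Warm-up & Vocals Tracking

Two intervals overlap when each starts before the other ends.
Sorted by start: Full Rehearsal, Sectional Warm-up, Vocals Tracking, Chamber Overdub, Dress Soundcheck.
Sectional Warm-up starts after Full Rehearsal ends, so nothing later overlaps Full Rehearsal either.
Vocals Tracking starts before Sectional Warm-up ends → Sectional Warm-up and Vocals Tracking overlap.
Chamber Overdub starts after Sectional Warm-up ends, so nothing later overlaps Sectional Warm-up either.
Chamber Overdub starts after Vocals Tracking ends, so nothing later overlaps Vocals Tracking either.
Dress Soundcheck starts before Chamber Overdub ends → Chamber Overdub and Dress Soundcheck overlap.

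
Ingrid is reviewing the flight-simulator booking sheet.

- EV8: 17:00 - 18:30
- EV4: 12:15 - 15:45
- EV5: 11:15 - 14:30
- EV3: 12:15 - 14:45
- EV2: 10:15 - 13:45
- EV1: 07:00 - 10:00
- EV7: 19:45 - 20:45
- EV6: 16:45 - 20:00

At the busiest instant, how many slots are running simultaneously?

Sort all start/end points and keep a running count:
07:00 start EV1 → 1
10:00 end EV1 → 0
10:15 start EV2 → 1
11:15 start EV5 → 2
12:15 start EV3 → 3
12:15 start EV4 → 4
13:45 end EV2 → 3
14:30 end EV5 → 2
14:45 end EV3 → 1
15:45 end EV4 → 0
16:45 start EV6 → 1
17:00 start EV8 → 2
18:30 end EV8 → 1
19:45 start EV7 → 2
20:00 end EV6 → 1
20:45 end EV7 → 0
Peak is 4, at 12:15 (EV2, EV3, EV4, EV5).

4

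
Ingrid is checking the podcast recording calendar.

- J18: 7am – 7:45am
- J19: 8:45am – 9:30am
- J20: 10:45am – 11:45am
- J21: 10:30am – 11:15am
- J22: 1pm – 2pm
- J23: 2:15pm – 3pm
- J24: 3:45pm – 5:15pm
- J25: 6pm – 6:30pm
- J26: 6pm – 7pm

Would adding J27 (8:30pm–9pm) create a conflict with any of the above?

No — it doesn't clash with anything

J18: ends 7:45am at or before J27 starts 8:30pm → clear.
J19: ends 9:30am at or before J27 starts 8:30pm → clear.
J21: ends 11:15am at or before J27 starts 8:30pm → clear.
J20: ends 11:45am at or before J27 starts 8:30pm → clear.
J22: ends 2pm at or before J27 starts 8:30pm → clear.
J23: ends 3pm at or before J27 starts 8:30pm → clear.
J24: ends 5:15pm at or before J27 starts 8:30pm → clear.
J25: ends 6:30pm at or before J27 starts 8:30pm → clear.
J26: ends 7pm at or before J27 starts 8:30pm → clear.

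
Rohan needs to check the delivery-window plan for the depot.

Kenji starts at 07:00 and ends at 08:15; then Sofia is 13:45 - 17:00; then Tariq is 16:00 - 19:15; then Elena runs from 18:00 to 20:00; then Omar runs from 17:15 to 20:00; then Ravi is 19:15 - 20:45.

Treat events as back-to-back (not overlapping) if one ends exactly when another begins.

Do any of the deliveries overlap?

Yes

Sorted by start: Kenji, Sofia, Tariq, Omar, Elena, Ravi.
Sofia starts after Kenji ends — done with Kenji.
Tariq starts before Sofia ends → Sofia and Tariq overlap.
That's a conflict, so the schedule is not conflict-free.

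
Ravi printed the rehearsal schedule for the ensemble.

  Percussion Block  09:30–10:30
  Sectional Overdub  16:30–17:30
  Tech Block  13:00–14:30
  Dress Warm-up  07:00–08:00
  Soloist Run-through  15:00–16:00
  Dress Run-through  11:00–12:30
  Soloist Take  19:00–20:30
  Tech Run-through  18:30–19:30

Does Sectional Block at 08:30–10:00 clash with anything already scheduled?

Dress Warm-up: ends 08:00 at or before Sectional Block starts 08:30 → clear.
Percussion Block: starts 09:30 before Sectional Block ends 10:00, and ends 10:30 after Sectional Block starts 08:30 → overlap.
Dress Run-through: starts 11:00 at or after Sectional Block ends 10:00 → clear.
Tech Block: starts 13:00 at or after Sectional Block ends 10:00 → clear.
Soloist Run-through: starts 15:00 at or after Sectional Block ends 10:00 → clear.
Sectional Overdub: starts 16:30 at or after Sectional Block ends 10:00 → clear.
Tech Run-through: starts 18:30 at or after Sectional Block ends 10:00 → clear.
Soloist Take: starts 19:00 at or after Sectional Block ends 10:00 → clear.
Sectional Block overlaps Percussion Block.

Yes — it overlaps Percussion Block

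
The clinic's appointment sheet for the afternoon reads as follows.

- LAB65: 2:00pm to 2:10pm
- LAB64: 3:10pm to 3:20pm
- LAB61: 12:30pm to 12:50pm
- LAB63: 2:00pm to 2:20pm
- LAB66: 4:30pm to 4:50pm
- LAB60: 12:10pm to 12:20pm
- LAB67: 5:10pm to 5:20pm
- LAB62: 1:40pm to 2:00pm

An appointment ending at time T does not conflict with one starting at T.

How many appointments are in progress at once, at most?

2

Sweep the timeline, counting +1 at each start and −1 at each end (ends before starts at a tie):
12:10pm start LAB60 → 1
12:20pm end LAB60 → 0
12:30pm start LAB61 → 1
12:50pm end LAB61 → 0
1:40pm start LAB62 → 1
2:00pm end LAB62 → 0
2:00pm start LAB63 → 1
2:00pm start LAB65 → 2
2:10pm end LAB65 → 1
2:20pm end LAB63 → 0
3:10pm start LAB64 → 1
3:20pm end LAB64 → 0
4:30pm start LAB66 → 1
4:50pm end LAB66 → 0
5:10pm start LAB67 → 1
5:20pm end LAB67 → 0
Peak is 2, at 2:00pm (LAB63, LAB65).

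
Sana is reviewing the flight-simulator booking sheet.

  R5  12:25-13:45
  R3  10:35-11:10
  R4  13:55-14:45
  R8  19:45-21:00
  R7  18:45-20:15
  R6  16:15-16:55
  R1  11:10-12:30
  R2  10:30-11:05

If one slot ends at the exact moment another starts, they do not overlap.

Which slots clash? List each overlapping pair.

R1 & R5, R2 & R3, R7 & R8

Check each pair: they overlap iff neither finishes before the other starts.
Sorted by start: R2, R3, R1, R5, R4, R6, R7, R8.
R3 starts before R2 ends → R2 and R3 overlap.
R1 starts after R2 ends, so nothing later overlaps R2 either.
R1 starts exactly when R3 ends (back-to-back, no overlap), so nothing later overlaps R3 either.
R5 starts before R1 ends → R1 and R5 overlap.
R4 starts after R1 ends, so nothing later overlaps R1 either.
R4 starts after R5 ends, so nothing later overlaps R5 either.
R6 starts after R4 ends, so nothing later overlaps R4 either.
R7 starts after R6 ends, so nothing later overlaps R6 either.
R8 starts before R7 ends → R7 and R8 overlap.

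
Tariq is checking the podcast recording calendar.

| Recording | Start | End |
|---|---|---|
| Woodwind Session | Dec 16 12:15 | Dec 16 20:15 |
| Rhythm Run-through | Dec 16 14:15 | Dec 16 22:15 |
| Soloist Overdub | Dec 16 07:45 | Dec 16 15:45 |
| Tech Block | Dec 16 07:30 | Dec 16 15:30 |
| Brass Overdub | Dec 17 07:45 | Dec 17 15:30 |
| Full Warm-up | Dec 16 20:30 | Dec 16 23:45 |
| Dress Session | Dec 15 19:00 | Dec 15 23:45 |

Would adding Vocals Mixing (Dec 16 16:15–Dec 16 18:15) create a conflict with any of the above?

Yes — it overlaps Rhythm Run-through, Woodwind Session

Dress Session: ends Dec 15 23:45 at or before Vocals Mixing starts Dec 16 16:15 → clear.
Tech Block: ends Dec 16 15:30 at or before Vocals Mixing starts Dec 16 16:15 → clear.
Soloist Overdub: ends Dec 16 15:45 at or before Vocals Mixing starts Dec 16 16:15 → clear.
Woodwind Session: starts Dec 16 12:15 before Vocals Mixing ends Dec 16 18:15, and ends Dec 16 20:15 after Vocals Mixing starts Dec 16 16:15 → overlap.
Rhythm Run-through: starts Dec 16 14:15 before Vocals Mixing ends Dec 16 18:15, and ends Dec 16 22:15 after Vocals Mixing starts Dec 16 16:15 → overlap.
Full Warm-up: starts Dec 16 20:30 at or after Vocals Mixing ends Dec 16 18:15 → clear.
Brass Overdub: starts Dec 17 07:45 at or after Vocals Mixing ends Dec 16 18:15 → clear.
Vocals Mixing overlaps Woodwind Session, Rhythm Run-through.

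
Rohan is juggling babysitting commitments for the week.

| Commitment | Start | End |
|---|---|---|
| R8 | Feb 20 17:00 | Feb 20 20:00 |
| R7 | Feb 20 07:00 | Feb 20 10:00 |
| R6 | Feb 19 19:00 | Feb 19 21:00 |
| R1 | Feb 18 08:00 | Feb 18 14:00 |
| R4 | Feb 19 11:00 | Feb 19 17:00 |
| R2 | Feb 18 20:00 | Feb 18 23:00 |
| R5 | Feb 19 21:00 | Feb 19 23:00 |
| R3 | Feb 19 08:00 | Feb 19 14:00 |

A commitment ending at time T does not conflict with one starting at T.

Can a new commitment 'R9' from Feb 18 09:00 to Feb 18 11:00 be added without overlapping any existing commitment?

R1: starts Feb 18 08:00 before R9 ends Feb 18 11:00, and ends Feb 18 14:00 after R9 starts Feb 18 09:00 → overlap.
R2: starts Feb 18 20:00 at or after R9 ends Feb 18 11:00 → clear.
R3: starts Feb 19 08:00 at or after R9 ends Feb 18 11:00 → clear.
R4: starts Feb 19 11:00 at or after R9 ends Feb 18 11:00 → clear.
R6: starts Feb 19 19:00 at or after R9 ends Feb 18 11:00 → clear.
R5: starts Feb 19 21:00 at or after R9 ends Feb 18 11:00 → clear.
R7: starts Feb 20 07:00 at or after R9 ends Feb 18 11:00 → clear.
R8: starts Feb 20 17:00 at or after R9 ends Feb 18 11:00 → clear.
R9 overlaps R1.

No — it overlaps R1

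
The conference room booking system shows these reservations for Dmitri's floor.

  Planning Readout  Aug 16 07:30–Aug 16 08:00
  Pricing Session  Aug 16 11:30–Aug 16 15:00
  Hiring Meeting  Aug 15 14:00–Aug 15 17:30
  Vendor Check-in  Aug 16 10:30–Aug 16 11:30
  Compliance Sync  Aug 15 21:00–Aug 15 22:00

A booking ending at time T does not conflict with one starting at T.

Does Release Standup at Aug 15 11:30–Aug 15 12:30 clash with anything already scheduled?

Hiring Meeting: starts Aug 15 14:00 at or after Release Standup ends Aug 15 12:30 → clear.
Compliance Sync: starts Aug 15 21:00 at or after Release Standup ends Aug 15 12:30 → clear.
Planning Readout: starts Aug 16 07:30 at or after Release Standup ends Aug 15 12:30 → clear.
Vendor Check-in: starts Aug 16 10:30 at or after Release Standup ends Aug 15 12:30 → clear.
Pricing Session: starts Aug 16 11:30 at or after Release Standup ends Aug 15 12:30 → clear.

No — it doesn't clash with anything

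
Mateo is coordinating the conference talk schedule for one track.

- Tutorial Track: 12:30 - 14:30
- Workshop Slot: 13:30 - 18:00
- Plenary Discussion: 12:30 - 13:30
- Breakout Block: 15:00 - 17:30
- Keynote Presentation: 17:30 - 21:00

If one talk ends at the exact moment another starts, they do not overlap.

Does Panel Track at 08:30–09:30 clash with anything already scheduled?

No — it doesn't clash with anything

Plenary Discussion: starts 12:30 at or after Panel Track ends 09:30 → clear.
Tutorial Track: starts 12:30 at or after Panel Track ends 09:30 → clear.
Workshop Slot: starts 13:30 at or after Panel Track ends 09:30 → clear.
Breakout Block: starts 15:00 at or after Panel Track ends 09:30 → clear.
Keynote Presentation: starts 17:30 at or after Panel Track ends 09:30 → clear.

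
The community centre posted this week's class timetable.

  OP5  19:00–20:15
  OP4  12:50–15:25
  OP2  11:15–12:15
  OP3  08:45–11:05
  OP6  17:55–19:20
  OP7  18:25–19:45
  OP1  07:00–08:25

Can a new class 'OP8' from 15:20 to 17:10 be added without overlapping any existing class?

No — it overlaps OP4

OP1: ends 08:25 at or before OP8 starts 15:20 → clear.
OP3: ends 11:05 at or before OP8 starts 15:20 → clear.
OP2: ends 12:15 at or before OP8 starts 15:20 → clear.
OP4: starts 12:50 before OP8 ends 17:10, and ends 15:25 after OP8 starts 15:20 → overlap.
OP6: starts 17:55 at or after OP8 ends 17:10 → clear.
OP7: starts 18:25 at or after OP8 ends 17:10 → clear.
OP5: starts 19:00 at or after OP8 ends 17:10 → clear.
OP8 overlaps OP4.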